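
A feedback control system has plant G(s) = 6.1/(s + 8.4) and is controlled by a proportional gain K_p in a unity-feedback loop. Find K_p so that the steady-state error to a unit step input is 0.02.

For a type-0 loop with proportional control, e_ss = 1/(1 + K_p·G(0)).
G(0) = 0.7262. Require 1/(1 + K_p·0.7262) = 0.02, so 1 + 0.7262·K_p = 50.
K_p = (50 − 1)/0.7262 = 67.5.

K_p = 67.5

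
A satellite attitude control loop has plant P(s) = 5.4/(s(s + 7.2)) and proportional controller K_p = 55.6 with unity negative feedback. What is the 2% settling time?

From 1 + K_pP(s) = 0: s² + 7.2s + 300.2 = 0 ⇒ ω_n = 17.33, ζ = 0.2078.
2% settling time T_s ≈ 4/(ζω_n) = 4/3.6 = 1.11 s.

T_s ≈ 1.11 s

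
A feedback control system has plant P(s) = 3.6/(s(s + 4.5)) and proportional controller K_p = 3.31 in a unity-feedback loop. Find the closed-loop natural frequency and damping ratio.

ω_n = 3.45 rad/s, ζ = 0.652

1 + K_p·P(s) = 0 gives s² + 4.5s + 11.92 = 0.
So ω_n² = 11.92 ⇒ ω_n = 3.452 rad/s, and ζ = 4.5/(2ω_n) = 0.652.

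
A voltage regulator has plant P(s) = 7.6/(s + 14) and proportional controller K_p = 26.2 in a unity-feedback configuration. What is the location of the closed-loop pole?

Closed-loop transfer function: T(s) = K_p·P(s)/(1 + K_p·P(s)) = 199.1/(s + 14 + 199.1) = 199.1/(s + 213.1).
The closed-loop pole is at s = −213.1.

s = -213.1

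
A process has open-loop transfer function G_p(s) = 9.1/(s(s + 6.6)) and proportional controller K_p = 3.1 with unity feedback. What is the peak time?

From 1 + K_pG_p(s) = 0: s² + 6.6s + 28.21 = 0 ⇒ ω_n = 5.311, ζ = 0.6213.
Damped frequency ω_d = ω_n√(1−ζ²) = 4.162 rad/s, so peak time T_p = π/ω_d = 0.755 s.

T_p = 0.755 s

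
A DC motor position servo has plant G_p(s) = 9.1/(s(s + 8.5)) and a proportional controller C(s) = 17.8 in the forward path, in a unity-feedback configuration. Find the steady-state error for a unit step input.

0

The open loop C(s)G_p(s) has a pole at the origin (type 1), so the static position error constant is infinite and e_ss = 1/(1+∞) = 0.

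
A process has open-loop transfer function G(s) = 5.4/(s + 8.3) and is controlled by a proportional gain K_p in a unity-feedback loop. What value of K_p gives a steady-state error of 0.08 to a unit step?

The loop is type 0, so e_ss(step) = 1/(1 + K_pos) with K_pos = K_p·G(0).
G(0) = 0.6506. Require 1/(1 + K_p·0.6506) = 0.08, so 1 + 0.6506·K_p = 12.5.
K_p = (12.5 − 1)/0.6506 = 17.7.

K_p = 17.7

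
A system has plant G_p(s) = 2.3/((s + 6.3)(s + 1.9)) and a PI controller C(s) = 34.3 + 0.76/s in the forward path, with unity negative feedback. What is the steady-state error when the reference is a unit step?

0

The open loop C(s)G_p(s) has a pole at the origin (type 1), so the static position error constant is infinite and e_ss = 1/(1+∞) = 0.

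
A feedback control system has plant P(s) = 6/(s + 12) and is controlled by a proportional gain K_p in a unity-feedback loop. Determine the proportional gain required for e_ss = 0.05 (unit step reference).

For a type-0 loop with proportional control, e_ss = 1/(1 + K_p·P(0)).
P(0) = 0.5. Require 1/(1 + K_p·0.5) = 0.05, so 1 + 0.5·K_p = 20.
K_p = (20 − 1)/0.5 = 38.

K_p = 38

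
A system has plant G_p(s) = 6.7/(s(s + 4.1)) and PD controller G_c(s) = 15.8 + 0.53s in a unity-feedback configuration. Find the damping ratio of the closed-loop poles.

Forward path: (15.8 + 0.53s)·6.7/(s(s+4.1)). The closed-loop characteristic equation is s² + (4.1 + 6.7·0.53)s + 6.7·15.8 = 0.
That is s² + 7.651s + 105.9 = 0, so ω_n = 10.29 rad/s and ζ = 7.651/(2·10.29) = 0.3718.

ζ = 0.372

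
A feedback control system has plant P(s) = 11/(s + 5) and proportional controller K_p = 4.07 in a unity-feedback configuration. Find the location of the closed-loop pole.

Closed-loop transfer function: T(s) = K_p·P(s)/(1 + K_p·P(s)) = 44.77/(s + 5 + 44.77) = 44.77/(s + 49.77).
The closed-loop pole is at s = −49.77.

s = -49.77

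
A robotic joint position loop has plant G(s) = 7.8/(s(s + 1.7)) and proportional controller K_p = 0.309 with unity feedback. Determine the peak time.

T_p = 2.42 s

The closed-loop denominator s² + 1.7s + 2.41 gives ω_n = √2.41 = 1.552 and ζ = 1.7/(2ω_n) = 0.5475.
Damped frequency ω_d = ω_n√(1−ζ²) = 1.299 rad/s, so peak time T_p = π/ω_d = 2.42 s.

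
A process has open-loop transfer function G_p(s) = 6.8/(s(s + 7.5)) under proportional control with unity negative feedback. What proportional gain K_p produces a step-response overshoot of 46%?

K_p = 35.9

From %OS = 100·exp(−πζ/√(1−ζ²)) = 46%, ζ = −ln(0.46)/√(π²+ln²(0.46)) = 0.24.
Characteristic equation s² + 7.5s + 6.8K_p = 0 gives ζ = 7.5/(2√(6.8K_p)).
Setting ζ = 0.24: √(6.8K_p) = 7.5/(2·0.24) = 15.63, so K_p = 244.2/6.8 = 35.9.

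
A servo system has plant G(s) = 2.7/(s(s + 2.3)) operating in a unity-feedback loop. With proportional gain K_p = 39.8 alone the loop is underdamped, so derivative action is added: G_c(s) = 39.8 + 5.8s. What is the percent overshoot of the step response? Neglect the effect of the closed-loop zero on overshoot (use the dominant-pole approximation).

0.431%

Forward path: (39.8 + 5.8s)·2.7/(s(s+2.3)). The closed-loop characteristic equation is s² + (2.3 + 2.7·5.8)s + 2.7·39.8 = 0.
That is s² + 17.96s + 107.5 = 0, so ω_n = 10.37 rad/s and ζ = 17.96/(2·10.37) = 0.8663.
%OS = 100·exp(−πζ/√(1−ζ²)) = 0.431%.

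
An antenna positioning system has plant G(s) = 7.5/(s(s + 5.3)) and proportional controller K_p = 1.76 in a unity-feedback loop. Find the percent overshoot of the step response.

From 1 + K_pG(s) = 0: s² + 5.3s + 13.2 = 0 ⇒ ω_n = 3.633, ζ = 0.7294.
%OS = 100·exp(−πζ/√(1−ζ²)) = 100·exp(−π·0.7294/√0.468) = 3.51%.

3.51%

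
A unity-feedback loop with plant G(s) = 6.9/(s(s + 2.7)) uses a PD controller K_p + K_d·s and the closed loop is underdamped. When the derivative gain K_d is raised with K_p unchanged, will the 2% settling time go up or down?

decrease

Characteristic equation s² + (2.7 + 6.9K_d)s + 6.9K_p = 0: raising K_d increases ζω_n = (2.7+6.9K_d)/2 while the loop stays underdamped, so T_s ≈ 4/(ζω_n) decreases.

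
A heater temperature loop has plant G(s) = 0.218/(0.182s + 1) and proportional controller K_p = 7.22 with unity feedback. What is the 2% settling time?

T_s ≈ 0.283 s

Closed loop: T(s) = K_p·G/(1+K_p·G) = 1.574/(0.182s + 1 + 1.574), with pole at s = −(1 + 1.574)/0.182 = −14.14.
τ = 1/14.14 = 0.07071 s, so 2% settling time ≈ 4τ = 0.283 s.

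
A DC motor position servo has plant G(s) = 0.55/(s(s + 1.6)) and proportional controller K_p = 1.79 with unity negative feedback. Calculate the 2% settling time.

From 1 + K_pG(s) = 0: s² + 1.6s + 0.9845 = 0 ⇒ ω_n = 0.9922, ζ = 0.8063.
2% settling time T_s ≈ 4/(ζω_n) = 4/0.8 = 5 s.

T_s ≈ 5 s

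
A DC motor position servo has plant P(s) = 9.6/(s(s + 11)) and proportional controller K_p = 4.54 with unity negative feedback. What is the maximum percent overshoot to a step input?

The closed-loop denominator s² + 11s + 43.58 gives ω_n = √43.58 = 6.602 and ζ = 11/(2ω_n) = 0.8331.
%OS = 100·exp(−πζ/√(1−ζ²)) = 100·exp(−π·0.8331/√0.3059) = 0.881%.

0.881%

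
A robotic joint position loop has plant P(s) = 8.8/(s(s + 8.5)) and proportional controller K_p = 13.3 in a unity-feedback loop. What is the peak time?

The closed-loop denominator s² + 8.5s + 117 gives ω_n = √117 = 10.82 and ζ = 8.5/(2ω_n) = 0.3928.
Damped frequency ω_d = ω_n√(1−ζ²) = 9.949 rad/s, so peak time T_p = π/ω_d = 0.316 s.

T_p = 0.316 s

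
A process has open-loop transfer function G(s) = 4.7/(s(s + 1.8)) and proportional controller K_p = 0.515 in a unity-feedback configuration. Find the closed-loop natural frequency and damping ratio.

1 + K_p·G(s) = 0 gives s² + 1.8s + 2.421 = 0.
So ω_n² = 2.421 ⇒ ω_n = 1.556 rad/s, and ζ = 1.8/(2ω_n) = 0.578.

ω_n = 1.56 rad/s, ζ = 0.578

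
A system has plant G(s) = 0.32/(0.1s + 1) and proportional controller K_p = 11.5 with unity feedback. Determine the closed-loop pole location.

s = -46.8

Closed loop: T(s) = K_p·G/(1+K_p·G) = 3.68/(0.1s + 1 + 3.68), with pole at s = −(1 + 3.68)/0.1 = −46.8.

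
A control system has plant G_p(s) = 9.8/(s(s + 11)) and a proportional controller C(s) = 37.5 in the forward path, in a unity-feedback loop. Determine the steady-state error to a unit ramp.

0.0299

The loop has one pole at the origin (type 1). Velocity error constant K_v = lim_{s→0} s·C(s)G_p(s) = 37.5·9.8/11 = 33.41.
Steady-state error to a unit ramp: e_ss = 1/K_v = 0.0299.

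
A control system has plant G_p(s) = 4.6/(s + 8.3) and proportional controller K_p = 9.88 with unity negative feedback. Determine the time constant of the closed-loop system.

Closed-loop transfer function: T(s) = K_p·G_p(s)/(1 + K_p·G_p(s)) = 45.45/(s + 8.3 + 45.45) = 45.45/(s + 53.75).
Time constant τ = 1/53.75 = 0.0186 s.

τ = 0.0186 s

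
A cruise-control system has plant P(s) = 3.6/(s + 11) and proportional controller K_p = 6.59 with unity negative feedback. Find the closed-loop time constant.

Closed-loop transfer function: T(s) = K_p·P(s)/(1 + K_p·P(s)) = 23.72/(s + 11 + 23.72) = 23.72/(s + 34.72).
Time constant τ = 1/34.72 = 0.0288 s.

τ = 0.0288 s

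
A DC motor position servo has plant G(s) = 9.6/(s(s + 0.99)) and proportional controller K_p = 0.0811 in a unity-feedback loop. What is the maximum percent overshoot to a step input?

11.9%

Closed-loop characteristic equation: s² + 0.99s + 0.7786 = 0, so ω_n = 0.8824 rad/s and ζ = 0.99/(2·0.8824) = 0.561.
%OS = 100·exp(−πζ/√(1−ζ²)) = 100·exp(−π·0.561/√0.6853) = 11.9%.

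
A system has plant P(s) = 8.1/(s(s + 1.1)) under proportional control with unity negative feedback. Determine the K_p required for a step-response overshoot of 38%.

From %OS = 100·exp(−πζ/√(1−ζ²)) = 38%, ζ = −ln(0.38)/√(π²+ln²(0.38)) = 0.2943.
Characteristic equation s² + 1.1s + 8.1K_p = 0 gives ζ = 1.1/(2√(8.1K_p)).
Setting ζ = 0.2943: √(8.1K_p) = 1.1/(2·0.2943) = 1.869, so K_p = 3.491/8.1 = 0.431.

K_p = 0.431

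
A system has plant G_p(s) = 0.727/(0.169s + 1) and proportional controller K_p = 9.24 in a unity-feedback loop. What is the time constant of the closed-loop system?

Closed loop: T(s) = K_p·G_p/(1+K_p·G_p) = 6.717/(0.169s + 1 + 6.717), with pole at s = −(1 + 6.717)/0.169 = −45.67.
Closed-loop time constant τ = 1/45.67 = 0.0219 s.

τ = 0.0219 s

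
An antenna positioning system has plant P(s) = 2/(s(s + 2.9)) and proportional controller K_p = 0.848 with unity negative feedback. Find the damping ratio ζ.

The closed-loop denominator is s(s+2.9) + 0.848·2 = s² + 2.9s + 1.696.
So ω_n² = 1.696 ⇒ ω_n = 1.302 rad/s, and ζ = 2.9/(2ω_n) = 1.11.

ζ = 1.11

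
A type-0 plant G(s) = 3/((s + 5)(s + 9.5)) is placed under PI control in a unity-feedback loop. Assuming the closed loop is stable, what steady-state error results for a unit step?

0

The PI controller's integrator makes the forward path type 1, so e_ss to a step is zero.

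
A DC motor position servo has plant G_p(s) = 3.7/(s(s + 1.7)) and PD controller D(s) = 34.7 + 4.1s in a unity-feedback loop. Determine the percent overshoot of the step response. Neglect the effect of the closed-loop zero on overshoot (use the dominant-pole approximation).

Forward path: (34.7 + 4.1s)·3.7/(s(s+1.7)). The closed-loop characteristic equation is s² + (1.7 + 3.7·4.1)s + 3.7·34.7 = 0.
That is s² + 16.87s + 128.4 = 0, so ω_n = 11.33 rad/s and ζ = 16.87/(2·11.33) = 0.7444.
%OS = 100·exp(−πζ/√(1−ζ²)) = 3.01%.

3.01%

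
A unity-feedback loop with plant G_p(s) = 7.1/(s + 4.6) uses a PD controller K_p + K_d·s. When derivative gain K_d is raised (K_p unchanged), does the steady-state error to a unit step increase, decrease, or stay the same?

K_d affects only the transient (the s-coefficient); the DC loop gain, and hence e_ss, depends only on K_p.

unchanged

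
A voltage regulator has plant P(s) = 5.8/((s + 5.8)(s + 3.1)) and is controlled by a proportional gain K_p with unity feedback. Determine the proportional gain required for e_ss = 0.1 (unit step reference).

Steady-state error for a unit step on this type-0 loop is 1/(1 + K_p·P(0)).
P(0) = 0.3226. Require 1/(1 + K_p·0.3226) = 0.1, so 1 + 0.3226·K_p = 10.
K_p = (10 − 1)/0.3226 = 27.9.

K_p = 27.9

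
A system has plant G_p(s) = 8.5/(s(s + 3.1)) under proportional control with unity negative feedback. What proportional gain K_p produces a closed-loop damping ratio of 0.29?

K_p = 3.36

Closed-loop characteristic equation: s² + 3.1s + K_p·8.5 = 0.
So ω_n = √(8.5K_p) and 2ζω_n = 3.1, giving ζ = 3.1/(2√(8.5K_p)).
Setting ζ = 0.29: √(8.5K_p) = 3.1/(2·0.29) = 5.345, so K_p = 28.57/8.5 = 3.36.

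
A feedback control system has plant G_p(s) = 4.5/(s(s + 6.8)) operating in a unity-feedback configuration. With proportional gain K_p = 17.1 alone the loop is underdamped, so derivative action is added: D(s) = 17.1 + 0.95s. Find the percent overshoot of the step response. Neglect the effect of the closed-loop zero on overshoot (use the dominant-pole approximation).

7.75%

Forward path: (17.1 + 0.95s)·4.5/(s(s+6.8)). The closed-loop characteristic equation is s² + (6.8 + 4.5·0.95)s + 4.5·17.1 = 0.
That is s² + 11.07s + 76.95 = 0, so ω_n = 8.772 rad/s and ζ = 11.07/(2·8.772) = 0.6313.
%OS = 100·exp(−πζ/√(1−ζ²)) = 7.75%.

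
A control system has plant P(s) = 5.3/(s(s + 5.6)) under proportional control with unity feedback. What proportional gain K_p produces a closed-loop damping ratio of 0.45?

Closed-loop characteristic equation: s² + 5.6s + K_p·5.3 = 0.
So ω_n = √(5.3K_p) and 2ζω_n = 5.6, giving ζ = 5.6/(2√(5.3K_p)).
Setting ζ = 0.45: √(5.3K_p) = 5.6/(2·0.45) = 6.222, so K_p = 38.72/5.3 = 7.3.

K_p = 7.3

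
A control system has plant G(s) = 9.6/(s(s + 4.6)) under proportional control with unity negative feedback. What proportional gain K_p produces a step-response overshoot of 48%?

From %OS = 100·exp(−πζ/√(1−ζ²)) = 48%, ζ = −ln(0.48)/√(π²+ln²(0.48)) = 0.2275.
Characteristic equation s² + 4.6s + 9.6K_p = 0 gives ζ = 4.6/(2√(9.6K_p)).
Setting ζ = 0.2275: √(9.6K_p) = 4.6/(2·0.2275) = 10.11, so K_p = 102.2/9.6 = 10.6.

K_p = 10.6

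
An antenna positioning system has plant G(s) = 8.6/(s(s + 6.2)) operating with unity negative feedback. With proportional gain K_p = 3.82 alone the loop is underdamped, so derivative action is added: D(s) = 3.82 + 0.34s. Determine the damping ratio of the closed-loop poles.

ζ = 0.796

Forward path: (3.82 + 0.34s)·8.6/(s(s+6.2)). The closed-loop characteristic equation is s² + (6.2 + 8.6·0.34)s + 8.6·3.82 = 0.
That is s² + 9.124s + 32.85 = 0, so ω_n = 5.732 rad/s and ζ = 9.124/(2·5.732) = 0.7959.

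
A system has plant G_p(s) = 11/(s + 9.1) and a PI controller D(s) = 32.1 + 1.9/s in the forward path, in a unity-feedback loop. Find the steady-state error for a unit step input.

The open loop D(s)G_p(s) has a pole at the origin (type 1), so the static position error constant is infinite and e_ss = 1/(1+∞) = 0.

0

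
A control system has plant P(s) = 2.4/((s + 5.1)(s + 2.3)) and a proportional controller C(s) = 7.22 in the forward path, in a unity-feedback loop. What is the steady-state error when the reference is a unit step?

0.404

The loop is type 0. Static position error constant K_pos = C(0)·P(0) = 7.22·0.2046 = 1.477.
Steady-state error to a unit step: e_ss = 1/(1+K_pos) = 1/2.477 = 0.404.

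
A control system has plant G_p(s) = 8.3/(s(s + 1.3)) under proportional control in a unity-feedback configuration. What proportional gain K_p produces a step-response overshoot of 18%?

K_p = 0.222

From %OS = 100·exp(−πζ/√(1−ζ²)) = 18%, ζ = −ln(0.18)/√(π²+ln²(0.18)) = 0.4791.
Characteristic equation s² + 1.3s + 8.3K_p = 0 gives ζ = 1.3/(2√(8.3K_p)).
Setting ζ = 0.4791: √(8.3K_p) = 1.3/(2·0.4791) = 1.357, so K_p = 1.841/8.3 = 0.222.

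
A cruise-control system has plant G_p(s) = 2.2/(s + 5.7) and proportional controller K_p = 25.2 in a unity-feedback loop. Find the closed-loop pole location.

Closed-loop transfer function: T(s) = K_p·G_p(s)/(1 + K_p·G_p(s)) = 55.44/(s + 5.7 + 55.44) = 55.44/(s + 61.14).
The closed-loop pole is at s = −61.14.

s = -61.14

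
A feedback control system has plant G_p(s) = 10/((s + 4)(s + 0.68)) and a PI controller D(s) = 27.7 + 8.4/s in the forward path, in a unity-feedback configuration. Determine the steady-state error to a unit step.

0

The open loop D(s)G_p(s) has a pole at the origin (type 1), so the static position error constant is infinite and e_ss = 1/(1+∞) = 0.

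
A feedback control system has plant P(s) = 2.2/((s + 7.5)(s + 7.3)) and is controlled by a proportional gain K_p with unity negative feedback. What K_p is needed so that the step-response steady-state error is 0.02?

K_p = 1220

Steady-state error for a unit step on this type-0 loop is 1/(1 + K_p·P(0)).
P(0) = 0.04018. Require 1/(1 + K_p·0.04018) = 0.02, so 1 + 0.04018·K_p = 50.
K_p = (50 − 1)/0.04018 = 1220.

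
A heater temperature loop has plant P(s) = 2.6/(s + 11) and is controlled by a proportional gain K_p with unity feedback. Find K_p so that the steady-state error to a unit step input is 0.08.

K_p = 48.7

Steady-state error for a unit step on this type-0 loop is 1/(1 + K_p·P(0)).
P(0) = 0.2364. Require 1/(1 + K_p·0.2364) = 0.08, so 1 + 0.2364·K_p = 12.5.
K_p = (12.5 − 1)/0.2364 = 48.7.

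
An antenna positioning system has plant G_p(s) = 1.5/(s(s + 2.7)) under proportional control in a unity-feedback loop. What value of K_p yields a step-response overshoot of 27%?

K_p = 8.21

From %OS = 100·exp(−πζ/√(1−ζ²)) = 27%, ζ = −ln(0.27)/√(π²+ln²(0.27)) = 0.3847.
Characteristic equation s² + 2.7s + 1.5K_p = 0 gives ζ = 2.7/(2√(1.5K_p)).
Setting ζ = 0.3847: √(1.5K_p) = 2.7/(2·0.3847) = 3.509, so K_p = 12.31/1.5 = 8.21.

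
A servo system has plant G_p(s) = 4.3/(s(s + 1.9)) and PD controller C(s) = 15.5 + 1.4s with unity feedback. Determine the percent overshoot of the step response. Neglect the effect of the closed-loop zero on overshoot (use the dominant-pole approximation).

Forward path: (15.5 + 1.4s)·4.3/(s(s+1.9)). The closed-loop characteristic equation is s² + (1.9 + 4.3·1.4)s + 4.3·15.5 = 0.
That is s² + 7.92s + 66.65 = 0, so ω_n = 8.164 rad/s and ζ = 7.92/(2·8.164) = 0.4851.
%OS = 100·exp(−πζ/√(1−ζ²)) = 17.5%.

17.5%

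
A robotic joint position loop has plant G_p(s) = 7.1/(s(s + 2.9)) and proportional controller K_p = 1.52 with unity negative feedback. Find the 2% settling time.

T_s ≈ 2.76 s

The closed-loop denominator s² + 2.9s + 10.79 gives ω_n = √10.79 = 3.285 and ζ = 2.9/(2ω_n) = 0.4414.
2% settling time T_s ≈ 4/(ζω_n) = 4/1.45 = 2.76 s.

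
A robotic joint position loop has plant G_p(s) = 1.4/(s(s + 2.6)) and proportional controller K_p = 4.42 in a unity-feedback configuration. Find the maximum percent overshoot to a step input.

14.6%

The closed-loop denominator s² + 2.6s + 6.188 gives ω_n = √6.188 = 2.488 and ζ = 2.6/(2ω_n) = 0.5226.
%OS = 100·exp(−πζ/√(1−ζ²)) = 100·exp(−π·0.5226/√0.7269) = 14.6%.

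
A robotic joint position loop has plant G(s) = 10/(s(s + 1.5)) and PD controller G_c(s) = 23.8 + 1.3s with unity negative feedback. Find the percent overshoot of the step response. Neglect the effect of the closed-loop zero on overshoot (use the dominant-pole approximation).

18.8%

Forward path: (23.8 + 1.3s)·10/(s(s+1.5)). The closed-loop characteristic equation is s² + (1.5 + 10·1.3)s + 10·23.8 = 0.
That is s² + 14.5s + 238 = 0, so ω_n = 15.43 rad/s and ζ = 14.5/(2·15.43) = 0.4699.
%OS = 100·exp(−πζ/√(1−ζ²)) = 18.8%.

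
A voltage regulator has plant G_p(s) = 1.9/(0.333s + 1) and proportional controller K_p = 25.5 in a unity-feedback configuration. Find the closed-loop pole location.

Closed loop: T(s) = K_p·G_p/(1+K_p·G_p) = 48.45/(0.333s + 1 + 48.45), with pole at s = −(1 + 48.45)/0.333 = −148.5.

s = -148.5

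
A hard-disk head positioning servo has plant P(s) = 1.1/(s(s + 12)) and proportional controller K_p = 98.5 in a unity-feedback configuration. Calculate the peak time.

From 1 + K_pP(s) = 0: s² + 12s + 108.4 = 0 ⇒ ω_n = 10.41, ζ = 0.5764.
Damped frequency ω_d = ω_n√(1−ζ²) = 8.506 rad/s, so peak time T_p = π/ω_d = 0.369 s.

T_p = 0.369 s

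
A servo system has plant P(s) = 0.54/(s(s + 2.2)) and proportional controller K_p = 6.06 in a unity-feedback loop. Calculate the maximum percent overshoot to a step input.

9.01%

The closed-loop denominator s² + 2.2s + 3.272 gives ω_n = √3.272 = 1.809 and ζ = 2.2/(2ω_n) = 0.6081.
%OS = 100·exp(−πζ/√(1−ζ²)) = 100·exp(−π·0.6081/√0.6302) = 9.01%.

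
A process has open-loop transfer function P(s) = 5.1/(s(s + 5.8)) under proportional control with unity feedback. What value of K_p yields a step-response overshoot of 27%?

K_p = 11.1

From %OS = 100·exp(−πζ/√(1−ζ²)) = 27%, ζ = −ln(0.27)/√(π²+ln²(0.27)) = 0.3847.
Characteristic equation s² + 5.8s + 5.1K_p = 0 gives ζ = 5.8/(2√(5.1K_p)).
Setting ζ = 0.3847: √(5.1K_p) = 5.8/(2·0.3847) = 7.538, so K_p = 56.83/5.1 = 11.1.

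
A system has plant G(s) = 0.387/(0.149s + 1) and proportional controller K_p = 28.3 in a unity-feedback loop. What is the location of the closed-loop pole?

s = -80.22

Closed loop: T(s) = K_p·G/(1+K_p·G) = 10.95/(0.149s + 1 + 10.95), with pole at s = −(1 + 10.95)/0.149 = −80.22.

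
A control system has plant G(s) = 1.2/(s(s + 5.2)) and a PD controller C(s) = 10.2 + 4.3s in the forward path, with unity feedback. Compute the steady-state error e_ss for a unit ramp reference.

The loop has one pole at the origin (type 1). Velocity error constant K_v = lim_{s→0} s·C(s)G(s) = 10.2·1.2/5.2 = 2.354.
Steady-state error to a unit ramp: e_ss = 1/K_v = 0.425.

0.425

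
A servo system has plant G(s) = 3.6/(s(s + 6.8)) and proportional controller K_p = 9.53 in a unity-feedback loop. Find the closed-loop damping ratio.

1 + K_p·G(s) = 0 gives s² + 6.8s + 34.31 = 0.
Matching s² + 2ζω_n s + ω_n²: ω_n = √34.31 = 5.857 rad/s and 2ζω_n = 6.8, so ζ = 6.8/(2·5.857) = 0.58.

ζ = 0.58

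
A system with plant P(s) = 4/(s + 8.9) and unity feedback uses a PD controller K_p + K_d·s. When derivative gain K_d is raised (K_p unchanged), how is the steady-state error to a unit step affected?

At s = 0 the derivative term contributes nothing: C(0) = K_p regardless of K_d, so K_pos = K_p·P(0) and e_ss are unchanged.

unchanged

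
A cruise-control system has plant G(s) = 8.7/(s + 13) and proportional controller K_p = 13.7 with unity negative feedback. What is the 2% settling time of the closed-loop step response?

Closed-loop transfer function: T(s) = K_p·G(s)/(1 + K_p·G(s)) = 119.2/(s + 13 + 119.2) = 119.2/(s + 132.2).
Time constant τ = 1/132.2 = 0.007565 s, so the 2% settling time is about 4τ = 0.0303 s.

T_s ≈ 0.0303 s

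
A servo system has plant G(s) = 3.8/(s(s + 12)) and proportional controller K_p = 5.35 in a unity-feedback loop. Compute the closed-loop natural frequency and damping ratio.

The closed-loop denominator is s(s+12) + 5.35·3.8 = s² + 12s + 20.33.
So ω_n² = 20.33 ⇒ ω_n = 4.509 rad/s, and ζ = 12/(2ω_n) = 1.33.

ω_n = 4.51 rad/s, ζ = 1.33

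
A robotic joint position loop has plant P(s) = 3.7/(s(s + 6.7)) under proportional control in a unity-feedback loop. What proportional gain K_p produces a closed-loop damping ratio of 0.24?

Closed-loop characteristic equation: s² + 6.7s + K_p·3.7 = 0.
So ω_n = √(3.7K_p) and 2ζω_n = 6.7, giving ζ = 6.7/(2√(3.7K_p)).
Setting ζ = 0.24: √(3.7K_p) = 6.7/(2·0.24) = 13.96, so K_p = 194.8/3.7 = 52.7.

K_p = 52.7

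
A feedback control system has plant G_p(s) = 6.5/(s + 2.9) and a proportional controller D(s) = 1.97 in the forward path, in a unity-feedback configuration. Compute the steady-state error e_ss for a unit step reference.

The loop is type 0. Static position error constant K_pos = D(0)·G_p(0) = 1.97·2.241 = 4.416.
Steady-state error to a unit step: e_ss = 1/(1+K_pos) = 1/5.416 = 0.185.

0.185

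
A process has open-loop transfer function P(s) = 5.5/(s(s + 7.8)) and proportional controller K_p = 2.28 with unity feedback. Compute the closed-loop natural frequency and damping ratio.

ω_n = 3.54 rad/s, ζ = 1.1

1 + K_p·P(s) = 0 gives s² + 7.8s + 12.54 = 0.
Matching s² + 2ζω_n s + ω_n²: ω_n = √12.54 = 3.541 rad/s and 2ζω_n = 7.8, so ζ = 7.8/(2·3.541) = 1.1.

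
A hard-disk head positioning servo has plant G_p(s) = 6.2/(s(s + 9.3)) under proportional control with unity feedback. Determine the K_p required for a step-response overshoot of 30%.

From %OS = 100·exp(−πζ/√(1−ζ²)) = 30%, ζ = −ln(0.3)/√(π²+ln²(0.3)) = 0.3579.
Characteristic equation s² + 9.3s + 6.2K_p = 0 gives ζ = 9.3/(2√(6.2K_p)).
Setting ζ = 0.3579: √(6.2K_p) = 9.3/(2·0.3579) = 12.99, so K_p = 168.8/6.2 = 27.2.

K_p = 27.2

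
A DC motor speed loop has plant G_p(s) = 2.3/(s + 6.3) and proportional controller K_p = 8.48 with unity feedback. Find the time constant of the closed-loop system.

Closed-loop transfer function: T(s) = K_p·G_p(s)/(1 + K_p·G_p(s)) = 19.5/(s + 6.3 + 19.5) = 19.5/(s + 25.8).
Time constant τ = 1/25.8 = 0.0388 s.

τ = 0.0388 s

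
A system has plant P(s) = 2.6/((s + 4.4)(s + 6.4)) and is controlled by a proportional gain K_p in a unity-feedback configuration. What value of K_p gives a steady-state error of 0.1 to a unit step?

For a type-0 loop with proportional control, e_ss = 1/(1 + K_p·P(0)).
P(0) = 0.09233. Require 1/(1 + K_p·0.09233) = 0.1, so 1 + 0.09233·K_p = 10.
K_p = (10 − 1)/0.09233 = 97.5.

K_p = 97.5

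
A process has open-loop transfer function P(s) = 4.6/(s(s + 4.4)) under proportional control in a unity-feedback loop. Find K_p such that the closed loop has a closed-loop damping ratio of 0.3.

Closed-loop characteristic equation: s² + 4.4s + K_p·4.6 = 0.
So ω_n = √(4.6K_p) and 2ζω_n = 4.4, giving ζ = 4.4/(2√(4.6K_p)).
Setting ζ = 0.3: √(4.6K_p) = 4.4/(2·0.3) = 7.333, so K_p = 53.78/4.6 = 11.7.

K_p = 11.7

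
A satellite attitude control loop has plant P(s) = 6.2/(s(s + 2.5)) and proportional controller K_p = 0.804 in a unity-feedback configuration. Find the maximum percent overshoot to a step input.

The closed-loop denominator s² + 2.5s + 4.985 gives ω_n = √4.985 = 2.233 and ζ = 2.5/(2ω_n) = 0.5599.
%OS = 100·exp(−πζ/√(1−ζ²)) = 100·exp(−π·0.5599/√0.6865) = 12%.

12%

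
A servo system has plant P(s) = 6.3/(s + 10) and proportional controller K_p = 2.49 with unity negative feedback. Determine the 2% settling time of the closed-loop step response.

Closed-loop transfer function: T(s) = K_p·P(s)/(1 + K_p·P(s)) = 15.69/(s + 10 + 15.69) = 15.69/(s + 25.69).
Time constant τ = 1/25.69 = 0.03893 s, so the 2% settling time is about 4τ = 0.156 s.

T_s ≈ 0.156 s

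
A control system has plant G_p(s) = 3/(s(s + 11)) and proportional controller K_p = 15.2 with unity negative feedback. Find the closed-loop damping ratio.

ζ = 0.814

With unity feedback the closed-loop characteristic equation is s² + 11s + 15.2·3 = s² + 11s + 45.6 = 0.
So ω_n² = 45.6 ⇒ ω_n = 6.753 rad/s, and ζ = 11/(2ω_n) = 0.814.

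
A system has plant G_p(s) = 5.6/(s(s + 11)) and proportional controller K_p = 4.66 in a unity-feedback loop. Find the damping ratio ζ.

ζ = 1.08

With unity feedback the closed-loop characteristic equation is s² + 11s + 4.66·5.6 = s² + 11s + 26.1 = 0.
So ω_n² = 26.1 ⇒ ω_n = 5.108 rad/s, and ζ = 11/(2ω_n) = 1.08.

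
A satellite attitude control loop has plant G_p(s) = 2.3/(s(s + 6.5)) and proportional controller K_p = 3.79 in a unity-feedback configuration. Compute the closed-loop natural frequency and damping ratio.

With unity feedback the closed-loop characteristic equation is s² + 6.5s + 3.79·2.3 = s² + 6.5s + 8.717 = 0.
So ω_n² = 8.717 ⇒ ω_n = 2.952 rad/s, and ζ = 6.5/(2ω_n) = 1.1.

ω_n = 2.95 rad/s, ζ = 1.1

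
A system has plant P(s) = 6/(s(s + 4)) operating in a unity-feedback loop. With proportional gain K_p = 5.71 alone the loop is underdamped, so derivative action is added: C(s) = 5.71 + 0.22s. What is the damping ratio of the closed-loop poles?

Forward path: (5.71 + 0.22s)·6/(s(s+4)). The closed-loop characteristic equation is s² + (4 + 6·0.22)s + 6·5.71 = 0.
That is s² + 5.32s + 34.26 = 0, so ω_n = 5.853 rad/s and ζ = 5.32/(2·5.853) = 0.4545.

ζ = 0.454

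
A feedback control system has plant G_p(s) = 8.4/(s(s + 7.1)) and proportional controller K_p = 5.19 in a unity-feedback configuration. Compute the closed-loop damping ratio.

The closed-loop denominator is s(s+7.1) + 5.19·8.4 = s² + 7.1s + 43.6.
So ω_n² = 43.6 ⇒ ω_n = 6.603 rad/s, and ζ = 7.1/(2ω_n) = 0.538.

ζ = 0.538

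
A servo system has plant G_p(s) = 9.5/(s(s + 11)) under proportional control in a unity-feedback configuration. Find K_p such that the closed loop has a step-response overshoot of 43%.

From %OS = 100·exp(−πζ/√(1−ζ²)) = 43%, ζ = −ln(0.43)/√(π²+ln²(0.43)) = 0.2594.
Characteristic equation s² + 11s + 9.5K_p = 0 gives ζ = 11/(2√(9.5K_p)).
Setting ζ = 0.2594: √(9.5K_p) = 11/(2·0.2594) = 21.2, so K_p = 449.4/9.5 = 47.3.

K_p = 47.3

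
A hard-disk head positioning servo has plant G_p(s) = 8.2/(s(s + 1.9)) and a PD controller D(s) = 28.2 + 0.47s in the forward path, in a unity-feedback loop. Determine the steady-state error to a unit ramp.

0.00822

The loop has one pole at the origin (type 1). Velocity error constant K_v = lim_{s→0} s·D(s)G_p(s) = 28.2·8.2/1.9 = 121.7.
Steady-state error to a unit ramp: e_ss = 1/K_v = 0.00822.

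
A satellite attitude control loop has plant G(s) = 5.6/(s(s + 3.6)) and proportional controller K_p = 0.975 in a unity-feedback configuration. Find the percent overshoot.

From 1 + K_pG(s) = 0: s² + 3.6s + 5.46 = 0 ⇒ ω_n = 2.337, ζ = 0.7703.
%OS = 100·exp(−πζ/√(1−ζ²)) = 100·exp(−π·0.7703/√0.4066) = 2.25%.

2.25%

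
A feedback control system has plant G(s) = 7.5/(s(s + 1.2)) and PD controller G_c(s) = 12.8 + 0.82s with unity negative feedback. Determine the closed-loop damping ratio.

ζ = 0.375

Forward path: (12.8 + 0.82s)·7.5/(s(s+1.2)). The closed-loop characteristic equation is s² + (1.2 + 7.5·0.82)s + 7.5·12.8 = 0.
That is s² + 7.35s + 96 = 0, so ω_n = 9.798 rad/s and ζ = 7.35/(2·9.798) = 0.3751.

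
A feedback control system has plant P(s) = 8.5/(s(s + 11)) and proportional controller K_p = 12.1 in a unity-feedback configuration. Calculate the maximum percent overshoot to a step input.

From 1 + K_pP(s) = 0: s² + 11s + 102.8 = 0 ⇒ ω_n = 10.14, ζ = 0.5423.
%OS = 100·exp(−πζ/√(1−ζ²)) = 100·exp(−π·0.5423/√0.7059) = 13.2%.

13.2%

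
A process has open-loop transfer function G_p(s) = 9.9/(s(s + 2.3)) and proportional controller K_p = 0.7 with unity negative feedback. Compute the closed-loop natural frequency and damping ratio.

ω_n = 2.63 rad/s, ζ = 0.437

With unity feedback the closed-loop characteristic equation is s² + 2.3s + 0.7·9.9 = s² + 2.3s + 6.93 = 0.
Matching s² + 2ζω_n s + ω_n²: ω_n = √6.93 = 2.632 rad/s and 2ζω_n = 2.3, so ζ = 2.3/(2·2.632) = 0.437.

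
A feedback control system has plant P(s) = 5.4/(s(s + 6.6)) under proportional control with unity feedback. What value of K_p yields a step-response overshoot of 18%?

From %OS = 100·exp(−πζ/√(1−ζ²)) = 18%, ζ = −ln(0.18)/√(π²+ln²(0.18)) = 0.4791.
Characteristic equation s² + 6.6s + 5.4K_p = 0 gives ζ = 6.6/(2√(5.4K_p)).
Setting ζ = 0.4791: √(5.4K_p) = 6.6/(2·0.4791) = 6.888, so K_p = 47.44/5.4 = 8.79.

K_p = 8.79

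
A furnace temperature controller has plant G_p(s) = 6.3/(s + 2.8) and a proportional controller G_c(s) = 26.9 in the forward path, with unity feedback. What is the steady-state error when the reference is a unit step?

The loop is type 0. Static position error constant K_pos = G_c(0)·G_p(0) = 26.9·2.25 = 60.52.
Steady-state error to a unit step: e_ss = 1/(1+K_pos) = 1/61.52 = 0.0163.

0.0163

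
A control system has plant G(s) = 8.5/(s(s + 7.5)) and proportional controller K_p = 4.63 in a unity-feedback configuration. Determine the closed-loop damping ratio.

With unity feedback the closed-loop characteristic equation is s² + 7.5s + 4.63·8.5 = s² + 7.5s + 39.35 = 0.
So ω_n² = 39.35 ⇒ ω_n = 6.273 rad/s, and ζ = 7.5/(2ω_n) = 0.598.

ζ = 0.598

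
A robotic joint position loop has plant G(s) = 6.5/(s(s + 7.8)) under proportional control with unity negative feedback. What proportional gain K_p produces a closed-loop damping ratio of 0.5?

Closed-loop characteristic equation: s² + 7.8s + K_p·6.5 = 0.
So ω_n = √(6.5K_p) and 2ζω_n = 7.8, giving ζ = 7.8/(2√(6.5K_p)).
Setting ζ = 0.5: √(6.5K_p) = 7.8/(2·0.5) = 7.8, so K_p = 60.84/6.5 = 9.36.

K_p = 9.36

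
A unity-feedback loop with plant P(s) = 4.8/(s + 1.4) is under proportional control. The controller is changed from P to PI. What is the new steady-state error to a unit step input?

Adding integral action puts a pole at s = 0 in the forward path, raising the system type to 1; a type-1 loop has zero steady-state error to a step.

0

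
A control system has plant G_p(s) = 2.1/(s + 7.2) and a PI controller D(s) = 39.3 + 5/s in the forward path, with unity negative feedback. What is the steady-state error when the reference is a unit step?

The open loop D(s)G_p(s) has a pole at the origin (type 1), so the static position error constant is infinite and e_ss = 1/(1+∞) = 0.

0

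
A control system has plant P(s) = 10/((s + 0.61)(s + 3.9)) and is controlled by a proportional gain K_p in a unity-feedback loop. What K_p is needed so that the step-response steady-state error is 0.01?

The loop is type 0, so e_ss(step) = 1/(1 + K_pos) with K_pos = K_p·P(0).
P(0) = 4.203. Require 1/(1 + K_p·4.203) = 0.01, so 1 + 4.203·K_p = 100.
K_p = (100 − 1)/4.203 = 23.6.

K_p = 23.6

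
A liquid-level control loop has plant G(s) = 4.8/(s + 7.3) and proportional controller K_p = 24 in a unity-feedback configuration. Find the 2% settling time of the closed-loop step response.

T_s ≈ 0.0327 s

Closed-loop transfer function: T(s) = K_p·G(s)/(1 + K_p·G(s)) = 115.2/(s + 7.3 + 115.2) = 115.2/(s + 122.5).
Time constant τ = 1/122.5 = 0.008163 s, so the 2% settling time is about 4τ = 0.0327 s.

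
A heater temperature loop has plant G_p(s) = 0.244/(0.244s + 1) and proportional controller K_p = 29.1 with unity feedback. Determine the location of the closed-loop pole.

s = -33.2

Closed loop: T(s) = K_p·G_p/(1+K_p·G_p) = 7.1/(0.244s + 1 + 7.1), with pole at s = −(1 + 7.1)/0.244 = −33.2.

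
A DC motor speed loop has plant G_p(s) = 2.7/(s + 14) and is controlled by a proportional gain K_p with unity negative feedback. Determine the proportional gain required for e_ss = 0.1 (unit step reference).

K_p = 46.7

Steady-state error for a unit step on this type-0 loop is 1/(1 + K_p·G_p(0)).
G_p(0) = 0.1929. Require 1/(1 + K_p·0.1929) = 0.1, so 1 + 0.1929·K_p = 10.
K_p = (10 − 1)/0.1929 = 46.7.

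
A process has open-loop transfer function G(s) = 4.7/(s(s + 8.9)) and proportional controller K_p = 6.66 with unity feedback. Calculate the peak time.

T_p = 0.926 s

From 1 + K_pG(s) = 0: s² + 8.9s + 31.3 = 0 ⇒ ω_n = 5.595, ζ = 0.7954.
Damped frequency ω_d = ω_n√(1−ζ²) = 3.391 rad/s, so peak time T_p = π/ω_d = 0.926 s.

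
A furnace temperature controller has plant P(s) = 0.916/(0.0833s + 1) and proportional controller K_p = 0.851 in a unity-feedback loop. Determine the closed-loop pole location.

s = -21.36

Closed loop: T(s) = K_p·P/(1+K_p·P) = 0.7795/(0.0833s + 1 + 0.7795), with pole at s = −(1 + 0.7795)/0.0833 = −21.36.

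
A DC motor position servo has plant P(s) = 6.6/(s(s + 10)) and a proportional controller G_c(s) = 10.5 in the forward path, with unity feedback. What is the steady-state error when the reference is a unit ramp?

The loop has one pole at the origin (type 1). Velocity error constant K_v = lim_{s→0} s·G_c(s)P(s) = 10.5·6.6/10 = 6.93.
Steady-state error to a unit ramp: e_ss = 1/K_v = 0.144.

0.144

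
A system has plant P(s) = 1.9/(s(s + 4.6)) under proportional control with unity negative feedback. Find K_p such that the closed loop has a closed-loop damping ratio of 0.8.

Closed-loop characteristic equation: s² + 4.6s + K_p·1.9 = 0.
So ω_n = √(1.9K_p) and 2ζω_n = 4.6, giving ζ = 4.6/(2√(1.9K_p)).
Setting ζ = 0.8: √(1.9K_p) = 4.6/(2·0.8) = 2.875, so K_p = 8.266/1.9 = 4.35.

K_p = 4.35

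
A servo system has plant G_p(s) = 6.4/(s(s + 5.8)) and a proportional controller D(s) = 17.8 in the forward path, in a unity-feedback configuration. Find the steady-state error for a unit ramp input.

0.0509

The loop has one pole at the origin (type 1). Velocity error constant K_v = lim_{s→0} s·D(s)G_p(s) = 17.8·6.4/5.8 = 19.64.
Steady-state error to a unit ramp: e_ss = 1/K_v = 0.0509.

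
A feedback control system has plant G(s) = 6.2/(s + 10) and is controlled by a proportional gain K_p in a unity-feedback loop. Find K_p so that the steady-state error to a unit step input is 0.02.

Steady-state error for a unit step on this type-0 loop is 1/(1 + K_p·G(0)).
G(0) = 0.62. Require 1/(1 + K_p·0.62) = 0.02, so 1 + 0.62·K_p = 50.
K_p = (50 − 1)/0.62 = 79.

K_p = 79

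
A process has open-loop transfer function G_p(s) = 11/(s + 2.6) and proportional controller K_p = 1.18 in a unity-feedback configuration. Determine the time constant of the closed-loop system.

τ = 0.0642 s

Closed-loop transfer function: T(s) = K_p·G_p(s)/(1 + K_p·G_p(s)) = 12.98/(s + 2.6 + 12.98) = 12.98/(s + 15.58).
Time constant τ = 1/15.58 = 0.0642 s.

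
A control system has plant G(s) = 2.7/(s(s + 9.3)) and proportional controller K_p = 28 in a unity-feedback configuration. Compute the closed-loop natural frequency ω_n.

1 + K_p·G(s) = 0 gives s² + 9.3s + 75.6 = 0.
Matching s² + 2ζω_n s + ω_n²: ω_n = √75.6 = 8.695 rad/s and 2ζω_n = 9.3, so ζ = 9.3/(2·8.695) = 0.535.

ω_n = 8.69 rad/s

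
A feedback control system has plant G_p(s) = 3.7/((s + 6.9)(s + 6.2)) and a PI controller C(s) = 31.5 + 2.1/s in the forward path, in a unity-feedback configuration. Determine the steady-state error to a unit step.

0

The open loop C(s)G_p(s) has a pole at the origin (type 1), so the static position error constant is infinite and e_ss = 1/(1+∞) = 0.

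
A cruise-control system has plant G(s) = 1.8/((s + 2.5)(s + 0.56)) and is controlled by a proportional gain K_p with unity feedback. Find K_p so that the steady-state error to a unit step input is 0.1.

For a type-0 loop with proportional control, e_ss = 1/(1 + K_p·G(0)).
G(0) = 1.286. Require 1/(1 + K_p·1.286) = 0.1, so 1 + 1.286·K_p = 10.
K_p = (10 − 1)/1.286 = 7.

K_p = 7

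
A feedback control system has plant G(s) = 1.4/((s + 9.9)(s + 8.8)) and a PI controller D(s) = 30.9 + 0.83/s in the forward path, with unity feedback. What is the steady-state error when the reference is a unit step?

The open loop D(s)G(s) has a pole at the origin (type 1), so the static position error constant is infinite and e_ss = 1/(1+∞) = 0.

0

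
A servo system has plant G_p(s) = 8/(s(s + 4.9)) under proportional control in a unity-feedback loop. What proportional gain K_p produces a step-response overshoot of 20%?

From %OS = 100·exp(−πζ/√(1−ζ²)) = 20%, ζ = −ln(0.2)/√(π²+ln²(0.2)) = 0.4559.
Characteristic equation s² + 4.9s + 8K_p = 0 gives ζ = 4.9/(2√(8K_p)).
Setting ζ = 0.4559: √(8K_p) = 4.9/(2·0.4559) = 5.373, so K_p = 28.87/8 = 3.61.

K_p = 3.61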